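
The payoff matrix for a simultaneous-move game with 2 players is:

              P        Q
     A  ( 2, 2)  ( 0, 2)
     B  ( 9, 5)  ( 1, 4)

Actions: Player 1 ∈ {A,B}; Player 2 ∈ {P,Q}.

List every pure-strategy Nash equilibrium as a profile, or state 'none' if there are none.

PSNE = {(B,P)}

(A,P): not NE [P1→B gives 9>2]
(A,Q): not NE [P1→B gives 1>0]
(B,P): NE
(B,Q): not NE [P2→P gives 5>4]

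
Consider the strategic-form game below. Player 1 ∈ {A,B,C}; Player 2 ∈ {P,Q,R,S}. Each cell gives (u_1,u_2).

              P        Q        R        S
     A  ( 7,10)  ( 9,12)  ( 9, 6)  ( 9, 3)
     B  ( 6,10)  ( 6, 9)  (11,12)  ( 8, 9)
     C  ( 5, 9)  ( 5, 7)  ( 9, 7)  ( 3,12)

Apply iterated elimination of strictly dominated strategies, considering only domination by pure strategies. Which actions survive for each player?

Survivors P1:{A,B} P2:{P,Q,R}

P1 drop C (B beats it: P:6>5 Q:6>5 R:11>9 S:8>3)
P2 drop S (P beats it: A:10>3 B:10>9)
P1→{A,B} P2→{P,Q,R}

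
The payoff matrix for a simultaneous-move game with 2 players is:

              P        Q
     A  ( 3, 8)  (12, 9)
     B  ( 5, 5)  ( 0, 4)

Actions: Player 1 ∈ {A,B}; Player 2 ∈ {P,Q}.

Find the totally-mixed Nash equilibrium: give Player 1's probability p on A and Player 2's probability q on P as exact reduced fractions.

P1 indiff ⇒ q·3+(1-q)·12 = q·5+(1-q)·0 ⇒ q(-2) = (1-q)(-12) ⇒ q = 6/7
P2 indiff ⇒ p·8+(1-p)·5 = p·9+(1-p)·4 ⇒ p(-1) = (1-p)(-1) ⇒ p = 1/2

P1 mixes 1/2 on A; P2 mixes 6/7 on P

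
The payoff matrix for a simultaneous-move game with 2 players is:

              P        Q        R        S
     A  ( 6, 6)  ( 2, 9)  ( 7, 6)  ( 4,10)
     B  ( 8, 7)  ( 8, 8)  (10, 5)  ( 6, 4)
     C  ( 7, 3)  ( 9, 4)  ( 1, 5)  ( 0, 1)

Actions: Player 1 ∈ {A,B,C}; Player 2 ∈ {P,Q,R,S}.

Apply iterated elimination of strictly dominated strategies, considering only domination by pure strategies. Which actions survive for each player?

P1 drop A (B beats it: P:8>6 Q:8>2 R:10>7 S:6>4)
P2 drop P (Q beats it: B:8>7 C:4>3)
P2 drop S (Q beats it: B:8>4 C:4>1)
P1→{B,C} P2→{Q,R}

Remaining: P1:{B,C} P2:{Q,R}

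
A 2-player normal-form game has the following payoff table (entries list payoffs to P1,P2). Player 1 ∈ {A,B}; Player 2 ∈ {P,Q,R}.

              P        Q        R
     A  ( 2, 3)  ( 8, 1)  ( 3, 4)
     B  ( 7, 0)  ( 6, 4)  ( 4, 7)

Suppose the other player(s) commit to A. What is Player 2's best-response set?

u_2(P vs A) = 3
u_2(Q vs A) = 1
u_2(R vs A) = 4
max payoff 4 at {R}

BR_2 = {R}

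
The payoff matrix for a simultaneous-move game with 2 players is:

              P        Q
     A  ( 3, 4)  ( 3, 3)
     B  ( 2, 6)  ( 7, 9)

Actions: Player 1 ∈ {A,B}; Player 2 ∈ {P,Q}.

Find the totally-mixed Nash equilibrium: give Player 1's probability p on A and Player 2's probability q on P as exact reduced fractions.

P1 indiff ⇒ q·3+(1-q)·3 = q·2+(1-q)·7 ⇒ q(1) = (1-q)(4) ⇒ q = 4/5
P2 indiff ⇒ p·4+(1-p)·6 = p·3+(1-p)·9 ⇒ p(1) = (1-p)(3) ⇒ p = 3/4

p=3/4, q=4/5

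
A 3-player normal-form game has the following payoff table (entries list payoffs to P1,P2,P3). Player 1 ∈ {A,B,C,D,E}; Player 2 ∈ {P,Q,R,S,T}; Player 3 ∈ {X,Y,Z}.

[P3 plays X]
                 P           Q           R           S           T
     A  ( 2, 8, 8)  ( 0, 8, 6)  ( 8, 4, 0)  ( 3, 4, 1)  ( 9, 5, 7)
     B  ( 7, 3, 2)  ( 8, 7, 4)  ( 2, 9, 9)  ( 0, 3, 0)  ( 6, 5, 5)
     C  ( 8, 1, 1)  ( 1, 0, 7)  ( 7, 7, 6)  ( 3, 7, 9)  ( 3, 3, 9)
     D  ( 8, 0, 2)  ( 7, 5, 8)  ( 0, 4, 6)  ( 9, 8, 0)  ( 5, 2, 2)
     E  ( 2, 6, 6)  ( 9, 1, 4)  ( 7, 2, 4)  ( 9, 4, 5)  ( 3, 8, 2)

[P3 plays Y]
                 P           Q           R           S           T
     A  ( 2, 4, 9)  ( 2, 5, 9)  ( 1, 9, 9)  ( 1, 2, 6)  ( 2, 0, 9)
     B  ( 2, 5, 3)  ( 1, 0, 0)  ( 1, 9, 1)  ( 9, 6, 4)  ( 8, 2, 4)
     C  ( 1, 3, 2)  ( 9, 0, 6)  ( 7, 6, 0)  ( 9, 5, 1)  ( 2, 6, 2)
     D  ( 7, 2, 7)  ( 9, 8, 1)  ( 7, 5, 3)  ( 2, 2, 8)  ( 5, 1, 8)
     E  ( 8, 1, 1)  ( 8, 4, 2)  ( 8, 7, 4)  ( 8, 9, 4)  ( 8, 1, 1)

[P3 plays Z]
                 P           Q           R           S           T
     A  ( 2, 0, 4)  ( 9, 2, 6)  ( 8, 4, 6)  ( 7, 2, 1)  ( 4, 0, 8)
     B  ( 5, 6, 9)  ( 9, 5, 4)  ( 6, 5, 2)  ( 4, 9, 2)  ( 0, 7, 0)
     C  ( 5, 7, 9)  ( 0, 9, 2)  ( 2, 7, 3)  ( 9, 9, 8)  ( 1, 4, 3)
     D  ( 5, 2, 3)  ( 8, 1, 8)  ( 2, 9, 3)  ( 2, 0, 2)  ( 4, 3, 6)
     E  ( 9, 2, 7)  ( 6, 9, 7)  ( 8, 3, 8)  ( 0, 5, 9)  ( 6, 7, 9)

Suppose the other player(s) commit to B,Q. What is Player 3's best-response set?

P3 best: {X,Z}

u_3(X vs B,Q) = 4
u_3(Y vs B,Q) = 0
u_3(Z vs B,Q) = 4
max payoff 4 at {X,Z}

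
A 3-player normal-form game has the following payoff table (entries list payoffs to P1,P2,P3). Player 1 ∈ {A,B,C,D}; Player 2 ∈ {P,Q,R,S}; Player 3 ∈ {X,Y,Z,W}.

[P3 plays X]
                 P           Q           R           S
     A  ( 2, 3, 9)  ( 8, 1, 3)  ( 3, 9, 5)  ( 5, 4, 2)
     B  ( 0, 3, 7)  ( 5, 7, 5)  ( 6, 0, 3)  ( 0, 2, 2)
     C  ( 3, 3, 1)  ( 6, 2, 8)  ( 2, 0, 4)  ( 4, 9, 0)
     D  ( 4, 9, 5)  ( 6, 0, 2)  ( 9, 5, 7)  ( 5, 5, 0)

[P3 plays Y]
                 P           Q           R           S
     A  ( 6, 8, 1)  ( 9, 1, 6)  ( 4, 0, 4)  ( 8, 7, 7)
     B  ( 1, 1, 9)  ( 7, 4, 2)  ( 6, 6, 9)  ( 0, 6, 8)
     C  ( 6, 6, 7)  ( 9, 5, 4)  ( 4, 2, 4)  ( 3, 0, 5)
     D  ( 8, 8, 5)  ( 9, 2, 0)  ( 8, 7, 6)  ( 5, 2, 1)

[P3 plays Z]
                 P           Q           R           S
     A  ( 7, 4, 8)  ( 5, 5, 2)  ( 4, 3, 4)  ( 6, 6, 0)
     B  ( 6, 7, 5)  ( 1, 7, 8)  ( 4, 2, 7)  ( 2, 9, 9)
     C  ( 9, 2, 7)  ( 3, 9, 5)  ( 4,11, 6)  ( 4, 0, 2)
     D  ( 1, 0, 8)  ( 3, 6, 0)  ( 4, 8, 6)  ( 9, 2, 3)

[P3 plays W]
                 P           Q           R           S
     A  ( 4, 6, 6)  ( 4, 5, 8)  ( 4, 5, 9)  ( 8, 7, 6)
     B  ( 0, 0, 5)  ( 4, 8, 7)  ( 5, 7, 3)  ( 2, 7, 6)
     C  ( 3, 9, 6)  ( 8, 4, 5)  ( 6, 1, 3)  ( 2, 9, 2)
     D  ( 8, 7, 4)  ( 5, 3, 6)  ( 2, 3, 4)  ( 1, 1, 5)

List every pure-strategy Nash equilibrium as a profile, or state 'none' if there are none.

PSNE = {(C,R,Z)}

(A,P,X): not NE [P1→D gives 4>2; P2→R gives 9>3]
(A,P,Y): not NE [P1→D gives 8>6; P3→X gives 9>1]
(A,P,Z): not NE [P1→C gives 9>7; P2→S gives 6>4; P3→X gives 9>8]
(A,P,W): not NE [P1→D gives 8>4; P2→S gives 7>6; P3→X gives 9>6]
(A,Q,X): not NE [P2→R gives 9>1; P3→W gives 8>3]
(A,Q,Y): not NE [P2→P gives 8>1; P3→W gives 8>6]
(A,Q,Z): not NE [P2→S gives 6>5; P3→W gives 8>2]
(A,Q,W): not NE [P1→C gives 8>4; P2→S gives 7>5]
(A,R,X): not NE [P1→D gives 9>3; P3→W gives 9>5]
(A,R,Y): not NE [P1→D gives 8>4; P2→P gives 8>0; P3→W gives 9>4]
(A,R,Z): not NE [P2→S gives 6>3; P3→W gives 9>4]
(A,R,W): not NE [P1→C gives 6>4; P2→S gives 7>5]
(A,S,X): not NE [P2→R gives 9>4; P3→Y gives 7>2]
(A,S,Y): not NE [P2→P gives 8>7]
(A,S,Z): not NE [P1→D gives 9>6; P3→Y gives 7>0]
(A,S,W): not NE [P3→Y gives 7>6]
(B,P,X): not NE [P1→D gives 4>0; P2→Q gives 7>3; P3→Y gives 9>7]
(B,P,Y): not NE [P1→D gives 8>1; P2→S gives 6>1]
(B,P,Z): not NE [P1→C gives 9>6; P2→S gives 9>7; P3→Y gives 9>5]
(B,P,W): not NE [P1→D gives 8>0; P2→Q gives 8>0; P3→Y gives 9>5]
(B,Q,X): not NE [P1→A gives 8>5; P3→Z gives 8>5]
(B,Q,Y): not NE [P1→D gives 9>7; P2→S gives 6>4; P3→Z gives 8>2]
(B,Q,Z): not NE [P1→A gives 5>1; P2→S gives 9>7]
(B,Q,W): not NE [P1→C gives 8>4; P3→Z gives 8>7]
(B,R,X): not NE [P1→D gives 9>6; P2→Q gives 7>0; P3→Y gives 9>3]
(B,R,Y): not NE [P1→D gives 8>6]
(B,R,Z): not NE [P2→S gives 9>2; P3→Y gives 9>7]
(B,R,W): not NE [P1→C gives 6>5; P2→Q gives 8>7; P3→Y gives 9>3]
(B,S,X): not NE [P1→D gives 5>0; P2→Q gives 7>2; P3→Z gives 9>2]
(B,S,Y): not NE [P1→A gives 8>0; P3→Z gives 9>8]
(B,S,Z): not NE [P1→D gives 9>2]
(B,S,W): not NE [P1→A gives 8>2; P2→Q gives 8>7; P3→Z gives 9>6]
(C,P,X): not NE [P1→D gives 4>3; P2→S gives 9>3; P3→Z gives 7>1]
(C,P,Y): not NE [P1→D gives 8>6]
(C,P,Z): not NE [P2→R gives 11>2]
(C,P,W): not NE [P1→D gives 8>3; P3→Z gives 7>6]
(C,Q,X): not NE [P1→A gives 8>6; P2→S gives 9>2]
(C,Q,Y): not NE [P2→P gives 6>5; P3→X gives 8>4]
(C,Q,Z): not NE [P1→A gives 5>3; P2→R gives 11>9; P3→X gives 8>5]
(C,Q,W): not NE [P2→S gives 9>4; P3→X gives 8>5]
(C,R,X): not NE [P1→D gives 9>2; P2→S gives 9>0; P3→Z gives 6>4]
(C,R,Y): not NE [P1→D gives 8>4; P2→P gives 6>2; P3→Z gives 6>4]
(C,R,Z): NE
(C,R,W): not NE [P2→S gives 9>1; P3→Z gives 6>3]
(C,S,X): not NE [P1→D gives 5>4; P3→Y gives 5>0]
(C,S,Y): not NE [P1→A gives 8>3; P2→P gives 6>0]
(C,S,Z): not NE [P1→D gives 9>4; P2→R gives 11>0; P3→Y gives 5>2]
(C,S,W): not NE [P1→A gives 8>2; P3→Y gives 5>2]
(D,P,X): not NE [P3→Z gives 8>5]
(D,P,Y): not NE [P3→Z gives 8>5]
(D,P,Z): not NE [P1→C gives 9>1; P2→R gives 8>0]
(D,P,W): not NE [P3→Z gives 8>4]
(D,Q,X): not NE [P1→A gives 8>6; P2→P gives 9>0; P3→W gives 6>2]
(D,Q,Y): not NE [P2→P gives 8>2; P3→W gives 6>0]
(D,Q,Z): not NE [P1→A gives 5>3; P2→R gives 8>6; P3→W gives 6>0]
(D,Q,W): not NE [P1→C gives 8>5; P2→P gives 7>3]
(D,R,X): not NE [P2→P gives 9>5]
(D,R,Y): not NE [P2→P gives 8>7; P3→X gives 7>6]
(D,R,Z): not NE [P3→X gives 7>6]
(D,R,W): not NE [P1→C gives 6>2; P2→P gives 7>3; P3→X gives 7>4]
(D,S,X): not NE [P2→P gives 9>5; P3→W gives 5>0]
(D,S,Y): not NE [P1→A gives 8>5; P2→P gives 8>2; P3→W gives 5>1]
(D,S,Z): not NE [P2→R gives 8>2; P3→W gives 5>3]
(D,S,W): not NE [P1→A gives 8>1; P2→P gives 7>1]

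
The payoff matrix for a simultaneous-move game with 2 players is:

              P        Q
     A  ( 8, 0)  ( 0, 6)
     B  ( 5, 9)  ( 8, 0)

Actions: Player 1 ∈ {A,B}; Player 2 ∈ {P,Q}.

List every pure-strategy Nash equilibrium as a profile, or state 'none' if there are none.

PSNE: ∅

(A,P): not NE [P2→Q gives 6>0]
(A,Q): not NE [P1→B gives 8>0]
(B,P): not NE [P1→A gives 8>5]
(B,Q): not NE [P2→P gives 9>0]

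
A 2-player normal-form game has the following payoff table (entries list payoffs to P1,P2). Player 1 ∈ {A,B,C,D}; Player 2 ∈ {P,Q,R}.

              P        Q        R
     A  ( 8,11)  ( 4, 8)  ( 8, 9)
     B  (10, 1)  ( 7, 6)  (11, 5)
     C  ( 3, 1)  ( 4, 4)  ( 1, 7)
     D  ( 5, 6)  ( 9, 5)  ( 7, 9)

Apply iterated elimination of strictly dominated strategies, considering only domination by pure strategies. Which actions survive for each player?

P1 drop A (B beats it: P:10>8 Q:7>4 R:11>8)
P1 drop C (B beats it: P:10>3 Q:7>4 R:11>1)
P2 drop P (R beats it: B:5>1 D:9>6)
P1→{B,D} P2→{Q,R}

Remaining: P1:{B,D} P2:{Q,R}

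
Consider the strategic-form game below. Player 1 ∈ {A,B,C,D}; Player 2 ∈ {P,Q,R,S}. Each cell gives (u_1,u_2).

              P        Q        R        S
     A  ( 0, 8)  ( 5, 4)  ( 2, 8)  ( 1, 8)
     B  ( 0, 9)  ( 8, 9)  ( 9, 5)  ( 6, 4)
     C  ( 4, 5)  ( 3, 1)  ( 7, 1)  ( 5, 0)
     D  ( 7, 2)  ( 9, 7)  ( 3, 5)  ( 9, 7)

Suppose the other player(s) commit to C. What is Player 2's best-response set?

argmax u_2 = {P}

u_2(P vs C) = 5
u_2(Q vs C) = 1
u_2(R vs C) = 1
u_2(S vs C) = 0
max payoff 5 at {P}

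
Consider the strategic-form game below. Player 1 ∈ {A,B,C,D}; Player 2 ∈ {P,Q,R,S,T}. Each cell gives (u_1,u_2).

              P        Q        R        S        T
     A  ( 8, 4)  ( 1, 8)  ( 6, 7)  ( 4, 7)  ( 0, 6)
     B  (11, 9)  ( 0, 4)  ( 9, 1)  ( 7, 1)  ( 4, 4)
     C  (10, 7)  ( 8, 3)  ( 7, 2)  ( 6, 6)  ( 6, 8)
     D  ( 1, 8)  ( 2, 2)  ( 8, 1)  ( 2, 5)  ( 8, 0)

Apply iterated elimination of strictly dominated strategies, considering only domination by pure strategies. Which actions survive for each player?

Remaining: P1:{B,C,D} P2:{P,T}

P1 drop A (C beats it: P:10>8 Q:8>1 R:7>6 S:6>4 T:6>0)
P2 drop Q (P beats it: B:9>4 C:7>3 D:8>2)
P2 drop R (P beats it: B:9>1 C:7>2 D:8>1)
P2 drop S (P beats it: B:9>1 C:7>6 D:8>5)
P1→{B,C,D} P2→{P,T}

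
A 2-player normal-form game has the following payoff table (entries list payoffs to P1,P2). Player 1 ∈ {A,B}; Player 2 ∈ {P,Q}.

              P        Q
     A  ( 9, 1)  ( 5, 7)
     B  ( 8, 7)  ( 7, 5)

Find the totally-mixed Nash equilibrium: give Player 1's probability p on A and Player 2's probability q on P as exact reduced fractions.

P1 mixes 1/4 on A; P2 mixes 2/3 on P

P1 indiff ⇒ q·9+(1-q)·5 = q·8+(1-q)·7 ⇒ q(1) = (1-q)(2) ⇒ q = 2/3
P2 indiff ⇒ p·1+(1-p)·7 = p·7+(1-p)·5 ⇒ p(-6) = (1-p)(-2) ⇒ p = 1/4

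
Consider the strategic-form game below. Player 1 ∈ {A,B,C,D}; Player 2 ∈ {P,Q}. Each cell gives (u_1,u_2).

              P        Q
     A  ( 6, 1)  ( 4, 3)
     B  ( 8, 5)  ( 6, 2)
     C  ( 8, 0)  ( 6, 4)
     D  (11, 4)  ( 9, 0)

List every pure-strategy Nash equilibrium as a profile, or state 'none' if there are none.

NE set: (D,P)

(A,P): not NE [P1→D gives 11>6; P2→Q gives 3>1]
(A,Q): not NE [P1→D gives 9>4]
(B,P): not NE [P1→D gives 11>8]
(B,Q): not NE [P1→D gives 9>6; P2→P gives 5>2]
(C,P): not NE [P1→D gives 11>8; P2→Q gives 4>0]
(C,Q): not NE [P1→D gives 9>6]
(D,P): NE
(D,Q): not NE [P2→P gives 4>0]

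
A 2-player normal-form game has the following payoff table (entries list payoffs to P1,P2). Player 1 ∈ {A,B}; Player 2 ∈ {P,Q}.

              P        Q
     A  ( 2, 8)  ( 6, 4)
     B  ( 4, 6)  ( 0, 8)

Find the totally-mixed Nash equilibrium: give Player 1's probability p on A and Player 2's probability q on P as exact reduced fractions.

P1 indiff ⇒ q·2+(1-q)·6 = q·4+(1-q)·0 ⇒ q(-2) = (1-q)(-6) ⇒ q = 3/4
P2 indiff ⇒ p·8+(1-p)·6 = p·4+(1-p)·8 ⇒ p(4) = (1-p)(2) ⇒ p = 1/3

(p,q) = (1/3, 3/4)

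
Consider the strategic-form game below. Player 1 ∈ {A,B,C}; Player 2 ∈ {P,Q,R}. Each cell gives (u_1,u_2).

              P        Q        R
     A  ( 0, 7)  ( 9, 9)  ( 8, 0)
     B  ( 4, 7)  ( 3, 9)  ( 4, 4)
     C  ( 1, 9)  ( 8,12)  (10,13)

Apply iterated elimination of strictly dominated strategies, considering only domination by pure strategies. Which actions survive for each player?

IESDS → P1:{A,C} P2:{Q,R}

P2 drop P (Q beats it: A:9>7 B:9>7 C:12>9)
P1 drop B (A beats it: Q:9>3 R:8>4)
P1→{A,C} P2→{Q,R}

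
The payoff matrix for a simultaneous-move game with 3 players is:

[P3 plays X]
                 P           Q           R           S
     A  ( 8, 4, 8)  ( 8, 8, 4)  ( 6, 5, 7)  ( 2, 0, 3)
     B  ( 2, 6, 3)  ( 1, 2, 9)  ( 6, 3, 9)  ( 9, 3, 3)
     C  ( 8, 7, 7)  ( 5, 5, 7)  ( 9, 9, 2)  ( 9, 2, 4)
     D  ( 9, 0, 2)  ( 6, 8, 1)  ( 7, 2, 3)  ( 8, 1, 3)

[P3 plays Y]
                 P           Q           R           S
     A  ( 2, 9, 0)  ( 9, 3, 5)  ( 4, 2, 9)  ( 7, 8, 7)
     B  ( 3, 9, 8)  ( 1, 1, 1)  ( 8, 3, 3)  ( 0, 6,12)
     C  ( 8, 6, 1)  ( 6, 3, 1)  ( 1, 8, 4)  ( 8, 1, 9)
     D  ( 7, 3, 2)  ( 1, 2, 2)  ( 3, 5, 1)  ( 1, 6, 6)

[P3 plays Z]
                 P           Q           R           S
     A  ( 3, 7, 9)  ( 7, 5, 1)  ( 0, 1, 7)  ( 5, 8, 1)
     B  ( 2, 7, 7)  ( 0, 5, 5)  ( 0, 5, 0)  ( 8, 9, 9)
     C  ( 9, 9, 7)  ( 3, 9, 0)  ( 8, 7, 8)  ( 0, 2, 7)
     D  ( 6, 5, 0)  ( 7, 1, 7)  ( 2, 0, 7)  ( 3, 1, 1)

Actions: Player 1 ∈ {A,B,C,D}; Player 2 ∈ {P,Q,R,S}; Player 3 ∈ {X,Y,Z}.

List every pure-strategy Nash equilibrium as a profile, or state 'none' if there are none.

(A,P,X): not NE [P1→D gives 9>8; P2→Q gives 8>4; P3→Z gives 9>8]
(A,P,Y): not NE [P1→C gives 8>2; P3→Z gives 9>0]
(A,P,Z): not NE [P1→C gives 9>3; P2→S gives 8>7]
(A,Q,X): not NE [P3→Y gives 5>4]
(A,Q,Y): not NE [P2→P gives 9>3]
(A,Q,Z): not NE [P2→S gives 8>5; P3→Y gives 5>1]
(A,R,X): not NE [P1→C gives 9>6; P2→Q gives 8>5; P3→Y gives 9>7]
(A,R,Y): not NE [P1→B gives 8>4; P2→P gives 9>2]
(A,R,Z): not NE [P1→C gives 8>0; P2→S gives 8>1; P3→Y gives 9>7]
(A,S,X): not NE [P1→C gives 9>2; P2→Q gives 8>0; P3→Y gives 7>3]
(A,S,Y): not NE [P1→C gives 8>7; P2→P gives 9>8]
(A,S,Z): not NE [P1→B gives 8>5; P3→Y gives 7>1]
(B,P,X): not NE [P1→D gives 9>2; P3→Y gives 8>3]
(B,P,Y): not NE [P1→C gives 8>3]
(B,P,Z): not NE [P1→C gives 9>2; P2→S gives 9>7; P3→Y gives 8>7]
(B,Q,X): not NE [P1→A gives 8>1; P2→P gives 6>2]
(B,Q,Y): not NE [P1→A gives 9>1; P2→P gives 9>1; P3→X gives 9>1]
(B,Q,Z): not NE [P1→D gives 7>0; P2→S gives 9>5; P3→X gives 9>5]
(B,R,X): not NE [P1→C gives 9>6; P2→P gives 6>3]
(B,R,Y): not NE [P2→P gives 9>3; P3→X gives 9>3]
(B,R,Z): not NE [P1→C gives 8>0; P2→S gives 9>5; P3→X gives 9>0]
(B,S,X): not NE [P2→P gives 6>3; P3→Y gives 12>3]
(B,S,Y): not NE [P1→C gives 8>0; P2→P gives 9>6]
(B,S,Z): not NE [P3→Y gives 12>9]
(C,P,X): not NE [P1→D gives 9>8; P2→R gives 9>7]
(C,P,Y): not NE [P2→R gives 8>6; P3→Z gives 7>1]
(C,P,Z): NE
(C,Q,X): not NE [P1→A gives 8>5; P2→R gives 9>5]
(C,Q,Y): not NE [P1→A gives 9>6; P2→R gives 8>3; P3→X gives 7>1]
(C,Q,Z): not NE [P1→D gives 7>3; P3→X gives 7>0]
(C,R,X): not NE [P3→Z gives 8>2]
(C,R,Y): not NE [P1→B gives 8>1; P3→Z gives 8>4]
(C,R,Z): not NE [P2→Q gives 9>7]
(C,S,X): not NE [P2→R gives 9>2; P3→Y gives 9>4]
(C,S,Y): not NE [P2→R gives 8>1]
(C,S,Z): not NE [P1→B gives 8>0; P2→Q gives 9>2; P3→Y gives 9>7]
(D,P,X): not NE [P2→Q gives 8>0]
(D,P,Y): not NE [P1→C gives 8>7; P2→S gives 6>3]
(D,P,Z): not NE [P1→C gives 9>6; P3→Y gives 2>0]
(D,Q,X): not NE [P1→A gives 8>6; P3→Z gives 7>1]
(D,Q,Y): not NE [P1→A gives 9>1; P2→S gives 6>2; P3→Z gives 7>2]
(D,Q,Z): not NE [P2→P gives 5>1]
(D,R,X): not NE [P1→C gives 9>7; P2→Q gives 8>2; P3→Z gives 7>3]
(D,R,Y): not NE [P1→B gives 8>3; P2→S gives 6>5; P3→Z gives 7>1]
(D,R,Z): not NE [P1→C gives 8>2; P2→P gives 5>0]
(D,S,X): not NE [P1→C gives 9>8; P2→Q gives 8>1; P3→Y gives 6>3]
(D,S,Y): not NE [P1→C gives 8>1]
(D,S,Z): not NE [P1→B gives 8>3; P2→P gives 5>1; P3→Y gives 6>1]

PSNE = {(C,P,Z)}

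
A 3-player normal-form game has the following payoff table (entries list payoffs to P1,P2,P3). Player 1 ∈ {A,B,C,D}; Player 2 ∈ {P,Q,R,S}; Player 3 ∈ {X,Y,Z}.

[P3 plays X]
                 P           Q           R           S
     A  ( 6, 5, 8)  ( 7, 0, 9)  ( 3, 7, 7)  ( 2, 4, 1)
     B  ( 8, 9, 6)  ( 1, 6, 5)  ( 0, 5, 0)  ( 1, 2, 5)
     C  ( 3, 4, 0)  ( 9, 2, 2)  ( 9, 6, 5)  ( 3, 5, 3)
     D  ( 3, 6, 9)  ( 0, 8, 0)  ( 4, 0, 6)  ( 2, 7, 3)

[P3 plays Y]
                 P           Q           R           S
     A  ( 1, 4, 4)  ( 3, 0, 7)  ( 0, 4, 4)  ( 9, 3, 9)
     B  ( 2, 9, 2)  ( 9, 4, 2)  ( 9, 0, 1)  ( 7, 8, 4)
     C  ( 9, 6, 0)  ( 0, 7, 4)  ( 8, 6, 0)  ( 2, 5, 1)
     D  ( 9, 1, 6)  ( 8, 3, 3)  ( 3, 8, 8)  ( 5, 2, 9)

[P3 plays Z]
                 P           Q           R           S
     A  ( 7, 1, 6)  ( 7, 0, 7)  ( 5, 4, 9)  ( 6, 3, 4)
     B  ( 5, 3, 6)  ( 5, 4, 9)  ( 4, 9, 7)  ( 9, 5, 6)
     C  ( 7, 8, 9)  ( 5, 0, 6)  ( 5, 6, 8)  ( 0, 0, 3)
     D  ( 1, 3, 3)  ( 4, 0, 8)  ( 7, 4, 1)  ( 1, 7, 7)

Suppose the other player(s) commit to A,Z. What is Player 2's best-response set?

argmax u_2 = {R}

u_2(P vs A,Z) = 1
u_2(Q vs A,Z) = 0
u_2(R vs A,Z) = 4
u_2(S vs A,Z) = 3
max payoff 4 at {R}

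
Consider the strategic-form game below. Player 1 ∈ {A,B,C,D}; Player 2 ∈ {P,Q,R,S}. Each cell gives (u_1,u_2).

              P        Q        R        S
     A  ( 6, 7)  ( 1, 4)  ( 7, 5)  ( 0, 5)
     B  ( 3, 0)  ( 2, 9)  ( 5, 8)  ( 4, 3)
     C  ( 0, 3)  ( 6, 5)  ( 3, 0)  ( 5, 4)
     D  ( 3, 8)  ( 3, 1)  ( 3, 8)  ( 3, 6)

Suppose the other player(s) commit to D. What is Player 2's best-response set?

u_2(P vs D) = 8
u_2(Q vs D) = 1
u_2(R vs D) = 8
u_2(S vs D) = 6
max payoff 8 at {P,R}

P2 best: {P,R}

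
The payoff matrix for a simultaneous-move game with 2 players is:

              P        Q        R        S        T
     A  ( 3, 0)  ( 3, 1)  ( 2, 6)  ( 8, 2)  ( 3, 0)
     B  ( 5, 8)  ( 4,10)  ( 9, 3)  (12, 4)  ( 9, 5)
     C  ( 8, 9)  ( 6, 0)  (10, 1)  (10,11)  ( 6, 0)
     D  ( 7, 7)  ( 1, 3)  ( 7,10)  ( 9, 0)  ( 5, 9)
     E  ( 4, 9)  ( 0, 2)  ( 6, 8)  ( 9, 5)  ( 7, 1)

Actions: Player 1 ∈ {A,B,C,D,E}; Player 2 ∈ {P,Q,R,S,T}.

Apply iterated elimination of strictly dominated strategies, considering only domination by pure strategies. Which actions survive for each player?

P1 drop A (B beats it: P:5>3 Q:4>3 R:9>2 S:12>8 T:9>3)
P1 drop D (C beats it: P:8>7 Q:6>1 R:10>7 S:10>9 T:6>5)
P1 drop E (B beats it: P:5>4 Q:4>0 R:9>6 S:12>9 T:9>7)
P2 drop R (P beats it: B:8>3 C:9>1)
P2 drop T (P beats it: B:8>5 C:9>0)
P1→{B,C} P2→{P,Q,S}

IESDS → P1:{B,C} P2:{P,Q,S}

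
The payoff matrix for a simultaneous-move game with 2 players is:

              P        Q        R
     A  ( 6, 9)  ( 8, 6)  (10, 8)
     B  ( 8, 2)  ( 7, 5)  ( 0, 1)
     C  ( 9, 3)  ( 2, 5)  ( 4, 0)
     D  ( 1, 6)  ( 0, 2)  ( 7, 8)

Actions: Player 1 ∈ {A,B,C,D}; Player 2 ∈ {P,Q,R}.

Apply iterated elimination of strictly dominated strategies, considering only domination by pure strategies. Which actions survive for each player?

IESDS → P1:{A,B,C} P2:{P,Q}

P1 drop D (A beats it: P:6>1 Q:8>0 R:10>7)
P2 drop R (P beats it: A:9>8 B:2>1 C:3>0)
P1→{A,B,C} P2→{P,Q}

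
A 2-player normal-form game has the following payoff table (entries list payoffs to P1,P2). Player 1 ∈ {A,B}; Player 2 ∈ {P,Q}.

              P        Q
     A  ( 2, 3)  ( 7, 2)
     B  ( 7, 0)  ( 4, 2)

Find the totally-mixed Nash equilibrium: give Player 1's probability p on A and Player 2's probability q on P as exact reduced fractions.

(p,q) = (2/3, 3/8)

P1 indiff ⇒ q·2+(1-q)·7 = q·7+(1-q)·4 ⇒ q(-5) = (1-q)(-3) ⇒ q = 3/8
P2 indiff ⇒ p·3+(1-p)·0 = p·2+(1-p)·2 ⇒ p(1) = (1-p)(2) ⇒ p = 2/3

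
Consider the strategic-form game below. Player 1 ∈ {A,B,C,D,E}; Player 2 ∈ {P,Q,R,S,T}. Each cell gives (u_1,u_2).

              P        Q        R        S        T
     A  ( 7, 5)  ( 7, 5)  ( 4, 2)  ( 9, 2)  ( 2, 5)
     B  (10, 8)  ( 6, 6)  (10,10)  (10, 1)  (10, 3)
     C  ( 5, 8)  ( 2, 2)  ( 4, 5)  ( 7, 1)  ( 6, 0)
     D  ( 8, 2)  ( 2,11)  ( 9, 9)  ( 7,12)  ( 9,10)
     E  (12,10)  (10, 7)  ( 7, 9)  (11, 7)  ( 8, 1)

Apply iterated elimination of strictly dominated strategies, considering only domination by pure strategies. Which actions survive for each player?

IESDS → P1:{B,E} P2:{P,R}

P1 drop A (E beats it: P:12>7 Q:10>7 R:7>4 S:11>9 T:8>2)
P1 drop C (B beats it: P:10>5 Q:6>2 R:10>4 S:10>7 T:10>6)
P1 drop D (B beats it: P:10>8 Q:6>2 R:10>9 S:10>7 T:10>9)
P2 drop Q (P beats it: B:8>6 E:10>7)
P2 drop S (P beats it: B:8>1 E:10>7)
P2 drop T (P beats it: B:8>3 E:10>1)
P1→{B,E} P2→{P,R}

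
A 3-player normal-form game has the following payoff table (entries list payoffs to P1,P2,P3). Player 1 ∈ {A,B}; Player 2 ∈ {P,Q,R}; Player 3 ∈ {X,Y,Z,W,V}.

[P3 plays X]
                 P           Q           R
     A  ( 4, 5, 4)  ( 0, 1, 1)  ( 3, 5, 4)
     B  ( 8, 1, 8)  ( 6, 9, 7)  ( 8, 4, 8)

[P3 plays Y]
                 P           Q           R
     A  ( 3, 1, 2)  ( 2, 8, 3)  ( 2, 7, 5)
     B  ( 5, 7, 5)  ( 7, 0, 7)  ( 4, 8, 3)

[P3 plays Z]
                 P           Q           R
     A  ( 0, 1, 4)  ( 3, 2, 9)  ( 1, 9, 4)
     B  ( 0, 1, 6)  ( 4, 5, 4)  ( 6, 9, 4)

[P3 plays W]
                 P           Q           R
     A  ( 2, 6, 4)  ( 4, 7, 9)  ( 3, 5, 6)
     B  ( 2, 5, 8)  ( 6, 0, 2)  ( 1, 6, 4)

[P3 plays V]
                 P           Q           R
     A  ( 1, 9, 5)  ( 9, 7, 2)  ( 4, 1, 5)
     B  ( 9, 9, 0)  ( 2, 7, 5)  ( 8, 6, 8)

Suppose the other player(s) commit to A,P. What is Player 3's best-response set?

argmax u_3 = {V}

u_3(X vs A,P) = 4
u_3(Y vs A,P) = 2
u_3(Z vs A,P) = 4
u_3(W vs A,P) = 4
u_3(V vs A,P) = 5
max payoff 5 at {V}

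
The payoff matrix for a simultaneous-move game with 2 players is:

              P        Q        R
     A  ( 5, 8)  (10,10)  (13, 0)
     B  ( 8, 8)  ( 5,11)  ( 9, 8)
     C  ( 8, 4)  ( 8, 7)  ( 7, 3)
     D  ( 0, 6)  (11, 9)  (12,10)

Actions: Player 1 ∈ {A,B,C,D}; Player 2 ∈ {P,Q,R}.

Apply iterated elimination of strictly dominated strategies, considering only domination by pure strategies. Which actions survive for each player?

Survivors P1:{A,D} P2:{Q,R}

P2 drop P (Q beats it: A:10>8 B:11>8 C:7>4 D:9>6)
P1 drop B (A beats it: Q:10>5 R:13>9)
P1 drop C (A beats it: Q:10>8 R:13>7)
P1→{A,D} P2→{Q,R}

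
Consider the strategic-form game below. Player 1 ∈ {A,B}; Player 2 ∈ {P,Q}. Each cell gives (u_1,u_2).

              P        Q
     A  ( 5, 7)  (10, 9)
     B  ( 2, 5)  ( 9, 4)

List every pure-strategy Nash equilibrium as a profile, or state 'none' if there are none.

(A,P): not NE [P2→Q gives 9>7]
(A,Q): NE
(B,P): not NE [P1→A gives 5>2]
(B,Q): not NE [P1→A gives 10>9; P2→P gives 5>4]

NE set: (A,Q)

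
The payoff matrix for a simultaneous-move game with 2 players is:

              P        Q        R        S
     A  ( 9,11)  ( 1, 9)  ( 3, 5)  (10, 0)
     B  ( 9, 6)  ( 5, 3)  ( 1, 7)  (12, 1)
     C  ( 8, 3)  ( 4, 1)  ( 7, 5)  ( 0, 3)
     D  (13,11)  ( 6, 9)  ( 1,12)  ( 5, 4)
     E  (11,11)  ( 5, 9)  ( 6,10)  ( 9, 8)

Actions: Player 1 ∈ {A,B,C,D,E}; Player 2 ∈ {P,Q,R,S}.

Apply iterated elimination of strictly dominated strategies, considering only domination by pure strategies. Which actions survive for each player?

P2 drop Q (P beats it: A:11>9 B:6>3 C:3>1 D:11>9 E:11>9)
P2 drop S (R beats it: A:5>0 B:7>1 C:5>3 D:12>4 E:10>8)
P1 drop A (E beats it: P:11>9 R:6>3)
P1 drop B (E beats it: P:11>9 R:6>1)
P1→{C,D,E} P2→{P,R}

Remaining: P1:{C,D,E} P2:{P,R}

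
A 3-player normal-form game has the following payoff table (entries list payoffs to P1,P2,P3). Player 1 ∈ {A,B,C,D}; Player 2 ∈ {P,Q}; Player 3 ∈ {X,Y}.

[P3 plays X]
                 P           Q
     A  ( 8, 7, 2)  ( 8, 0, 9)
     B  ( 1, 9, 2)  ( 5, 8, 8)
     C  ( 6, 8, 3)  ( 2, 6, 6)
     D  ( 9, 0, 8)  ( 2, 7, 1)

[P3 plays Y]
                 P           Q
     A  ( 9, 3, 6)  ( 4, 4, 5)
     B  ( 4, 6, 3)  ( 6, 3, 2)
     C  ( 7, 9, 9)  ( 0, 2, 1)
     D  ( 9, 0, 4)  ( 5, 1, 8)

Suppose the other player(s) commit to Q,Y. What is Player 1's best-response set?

P1 best: {B}

u_1(A vs Q,Y) = 4
u_1(B vs Q,Y) = 6
u_1(C vs Q,Y) = 0
u_1(D vs Q,Y) = 5
max payoff 6 at {B}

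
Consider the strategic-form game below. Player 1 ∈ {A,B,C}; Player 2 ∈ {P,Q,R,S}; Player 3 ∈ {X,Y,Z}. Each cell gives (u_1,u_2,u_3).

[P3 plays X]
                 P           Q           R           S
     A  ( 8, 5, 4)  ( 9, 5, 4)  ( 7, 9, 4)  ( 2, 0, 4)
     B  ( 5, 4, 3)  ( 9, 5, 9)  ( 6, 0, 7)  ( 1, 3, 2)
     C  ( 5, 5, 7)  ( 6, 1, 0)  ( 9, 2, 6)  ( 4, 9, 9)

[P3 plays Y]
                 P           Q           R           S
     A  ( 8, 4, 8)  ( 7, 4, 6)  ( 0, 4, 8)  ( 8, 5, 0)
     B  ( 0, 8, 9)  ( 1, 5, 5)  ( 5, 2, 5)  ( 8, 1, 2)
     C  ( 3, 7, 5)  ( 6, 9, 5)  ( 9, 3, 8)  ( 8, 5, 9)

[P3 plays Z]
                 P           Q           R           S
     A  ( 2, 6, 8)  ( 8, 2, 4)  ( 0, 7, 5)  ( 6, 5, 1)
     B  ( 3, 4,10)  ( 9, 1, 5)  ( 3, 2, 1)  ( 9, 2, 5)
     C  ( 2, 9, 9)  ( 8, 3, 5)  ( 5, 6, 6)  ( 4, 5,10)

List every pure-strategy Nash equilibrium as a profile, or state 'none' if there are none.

(A,P,X): not NE [P2→R gives 9>5; P3→Z gives 8>4]
(A,P,Y): not NE [P2→S gives 5>4]
(A,P,Z): not NE [P1→B gives 3>2; P2→R gives 7>6]
(A,Q,X): not NE [P2→R gives 9>5; P3→Y gives 6>4]
(A,Q,Y): not NE [P2→S gives 5>4]
(A,Q,Z): not NE [P1→B gives 9>8; P2→R gives 7>2; P3→Y gives 6>4]
(A,R,X): not NE [P1→C gives 9>7; P3→Y gives 8>4]
(A,R,Y): not NE [P1→C gives 9>0; P2→S gives 5>4]
(A,R,Z): not NE [P1→C gives 5>0; P3→Y gives 8>5]
(A,S,X): not NE [P1→C gives 4>2; P2→R gives 9>0]
(A,S,Y): not NE [P3→X gives 4>0]
(A,S,Z): not NE [P1→B gives 9>6; P2→R gives 7>5; P3→X gives 4>1]
(B,P,X): not NE [P1→A gives 8>5; P2→Q gives 5>4; P3→Z gives 10>3]
(B,P,Y): not NE [P1→A gives 8>0; P3→Z gives 10>9]
(B,P,Z): NE
(B,Q,X): NE
(B,Q,Y): not NE [P1→A gives 7>1; P2→P gives 8>5; P3→X gives 9>5]
(B,Q,Z): not NE [P2→P gives 4>1; P3→X gives 9>5]
(B,R,X): not NE [P1→C gives 9>6; P2→Q gives 5>0]
(B,R,Y): not NE [P1→C gives 9>5; P2→P gives 8>2; P3→X gives 7>5]
(B,R,Z): not NE [P1→C gives 5>3; P2→P gives 4>2; P3→X gives 7>1]
(B,S,X): not NE [P1→C gives 4>1; P2→Q gives 5>3; P3→Z gives 5>2]
(B,S,Y): not NE [P2→P gives 8>1; P3→Z gives 5>2]
(B,S,Z): not NE [P2→P gives 4>2]
(C,P,X): not NE [P1→A gives 8>5; P2→S gives 9>5; P3→Z gives 9>7]
(C,P,Y): not NE [P1→A gives 8>3; P2→Q gives 9>7; P3→Z gives 9>5]
(C,P,Z): not NE [P1→B gives 3>2]
(C,Q,X): not NE [P1→B gives 9>6; P2→S gives 9>1; P3→Z gives 5>0]
(C,Q,Y): not NE [P1→A gives 7>6]
(C,Q,Z): not NE [P1→B gives 9>8; P2→P gives 9>3]
(C,R,X): not NE [P2→S gives 9>2; P3→Y gives 8>6]
(C,R,Y): not NE [P2→Q gives 9>3]
(C,R,Z): not NE [P2→P gives 9>6; P3→Y gives 8>6]
(C,S,X): not NE [P3→Z gives 10>9]
(C,S,Y): not NE [P2→Q gives 9>5; P3→Z gives 10>9]
(C,S,Z): not NE [P1→B gives 9>4; P2→P gives 9>5]

PSNE = {(B,P,Z), (B,Q,X)}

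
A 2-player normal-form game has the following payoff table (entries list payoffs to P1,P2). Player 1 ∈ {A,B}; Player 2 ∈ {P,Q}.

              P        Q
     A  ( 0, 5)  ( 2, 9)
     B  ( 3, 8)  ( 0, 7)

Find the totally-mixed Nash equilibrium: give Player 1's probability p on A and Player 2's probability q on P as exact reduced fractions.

P1 indiff ⇒ q·0+(1-q)·2 = q·3+(1-q)·0 ⇒ q(-3) = (1-q)(-2) ⇒ q = 2/5
P2 indiff ⇒ p·5+(1-p)·8 = p·9+(1-p)·7 ⇒ p(-4) = (1-p)(-1) ⇒ p = 1/5

(p,q) = (1/5, 2/5)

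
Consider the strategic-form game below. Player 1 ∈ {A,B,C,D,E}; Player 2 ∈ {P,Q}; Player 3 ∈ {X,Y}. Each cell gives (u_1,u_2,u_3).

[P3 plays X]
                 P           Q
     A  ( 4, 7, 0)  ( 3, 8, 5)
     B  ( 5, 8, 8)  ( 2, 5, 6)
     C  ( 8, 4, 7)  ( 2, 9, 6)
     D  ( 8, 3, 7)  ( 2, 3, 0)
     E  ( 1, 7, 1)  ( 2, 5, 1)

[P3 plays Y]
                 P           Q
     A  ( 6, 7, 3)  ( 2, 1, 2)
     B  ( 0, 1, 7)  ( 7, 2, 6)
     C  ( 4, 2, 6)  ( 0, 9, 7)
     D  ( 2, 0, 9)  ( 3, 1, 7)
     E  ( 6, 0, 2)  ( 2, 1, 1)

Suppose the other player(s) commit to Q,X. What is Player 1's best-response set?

P1 best: {A}

u_1(A vs Q,X) = 3
u_1(B vs Q,X) = 2
u_1(C vs Q,X) = 2
u_1(D vs Q,X) = 2
u_1(E vs Q,X) = 2
max payoff 3 at {A}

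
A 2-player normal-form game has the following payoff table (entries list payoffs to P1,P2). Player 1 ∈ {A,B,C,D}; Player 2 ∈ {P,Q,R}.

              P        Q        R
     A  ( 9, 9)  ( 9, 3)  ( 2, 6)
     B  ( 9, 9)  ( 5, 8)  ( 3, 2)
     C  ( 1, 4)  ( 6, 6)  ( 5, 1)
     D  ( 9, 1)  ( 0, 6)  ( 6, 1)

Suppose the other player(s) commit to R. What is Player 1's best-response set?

BR_1 = {D}

u_1(A vs R) = 2
u_1(B vs R) = 3
u_1(C vs R) = 5
u_1(D vs R) = 6
max payoff 6 at {D}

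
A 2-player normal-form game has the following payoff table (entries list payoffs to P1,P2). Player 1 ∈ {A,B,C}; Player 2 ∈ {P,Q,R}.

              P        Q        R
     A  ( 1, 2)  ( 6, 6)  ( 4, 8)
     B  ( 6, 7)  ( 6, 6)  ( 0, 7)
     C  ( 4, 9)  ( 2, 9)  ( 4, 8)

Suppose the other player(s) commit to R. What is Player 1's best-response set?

BR_1 = {A,C}

u_1(A vs R) = 4
u_1(B vs R) = 0
u_1(C vs R) = 4
max payoff 4 at {A,C}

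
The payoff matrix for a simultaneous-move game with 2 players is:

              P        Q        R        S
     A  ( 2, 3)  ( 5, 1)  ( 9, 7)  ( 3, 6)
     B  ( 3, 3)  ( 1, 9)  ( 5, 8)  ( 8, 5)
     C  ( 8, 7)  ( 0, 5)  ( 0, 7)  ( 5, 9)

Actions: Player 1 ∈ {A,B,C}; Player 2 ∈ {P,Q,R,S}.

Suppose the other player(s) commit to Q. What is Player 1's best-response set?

u_1(A vs Q) = 5
u_1(B vs Q) = 1
u_1(C vs Q) = 0
max payoff 5 at {A}

BR_1 = {A}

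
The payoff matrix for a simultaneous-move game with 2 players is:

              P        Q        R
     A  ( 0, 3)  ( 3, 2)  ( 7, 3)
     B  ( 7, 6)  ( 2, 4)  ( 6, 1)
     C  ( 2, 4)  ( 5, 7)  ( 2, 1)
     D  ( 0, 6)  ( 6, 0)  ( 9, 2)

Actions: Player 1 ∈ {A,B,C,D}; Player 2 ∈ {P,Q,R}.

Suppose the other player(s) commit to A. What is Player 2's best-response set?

argmax u_2 = {P,R}

u_2(P vs A) = 3
u_2(Q vs A) = 2
u_2(R vs A) = 3
max payoff 3 at {P,R}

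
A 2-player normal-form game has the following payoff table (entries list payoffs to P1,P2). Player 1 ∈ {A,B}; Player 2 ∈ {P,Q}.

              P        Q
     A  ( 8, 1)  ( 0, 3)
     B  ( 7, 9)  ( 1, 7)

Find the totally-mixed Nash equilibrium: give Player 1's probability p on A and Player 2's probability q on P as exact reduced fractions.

(p,q) = (1/2, 1/2)

P1 indiff ⇒ q·8+(1-q)·0 = q·7+(1-q)·1 ⇒ q(1) = (1-q)(1) ⇒ q = 1/2
P2 indiff ⇒ p·1+(1-p)·9 = p·3+(1-p)·7 ⇒ p(-2) = (1-p)(-2) ⇒ p = 1/2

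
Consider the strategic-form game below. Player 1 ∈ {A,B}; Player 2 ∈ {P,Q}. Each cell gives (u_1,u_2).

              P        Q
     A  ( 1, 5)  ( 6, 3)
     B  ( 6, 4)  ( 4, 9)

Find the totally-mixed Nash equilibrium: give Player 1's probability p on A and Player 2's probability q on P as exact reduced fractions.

P1 indiff ⇒ q·1+(1-q)·6 = q·6+(1-q)·4 ⇒ q(-5) = (1-q)(-2) ⇒ q = 2/7
P2 indiff ⇒ p·5+(1-p)·4 = p·3+(1-p)·9 ⇒ p(2) = (1-p)(5) ⇒ p = 5/7

(p,q) = (5/7, 2/7)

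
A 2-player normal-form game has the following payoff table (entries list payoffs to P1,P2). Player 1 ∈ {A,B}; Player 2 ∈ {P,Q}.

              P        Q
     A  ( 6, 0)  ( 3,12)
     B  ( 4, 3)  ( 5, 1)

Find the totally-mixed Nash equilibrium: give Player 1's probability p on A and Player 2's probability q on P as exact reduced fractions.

p=1/7, q=1/2

P1 indiff ⇒ q·6+(1-q)·3 = q·4+(1-q)·5 ⇒ q(2) = (1-q)(2) ⇒ q = 1/2
P2 indiff ⇒ p·0+(1-p)·3 = p·12+(1-p)·1 ⇒ p(-12) = (1-p)(-2) ⇒ p = 1/7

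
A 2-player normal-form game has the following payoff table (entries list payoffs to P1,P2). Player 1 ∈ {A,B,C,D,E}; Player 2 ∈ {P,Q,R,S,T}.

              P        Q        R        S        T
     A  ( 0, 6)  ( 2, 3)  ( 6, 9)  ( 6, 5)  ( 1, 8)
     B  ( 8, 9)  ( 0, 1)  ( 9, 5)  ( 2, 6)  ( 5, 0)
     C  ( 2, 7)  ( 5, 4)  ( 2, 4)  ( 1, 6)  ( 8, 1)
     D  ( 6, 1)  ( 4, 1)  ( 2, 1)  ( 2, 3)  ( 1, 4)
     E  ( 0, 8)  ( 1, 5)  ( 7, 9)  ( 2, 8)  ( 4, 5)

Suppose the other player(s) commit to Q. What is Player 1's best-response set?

u_1(A vs Q) = 2
u_1(B vs Q) = 0
u_1(C vs Q) = 5
u_1(D vs Q) = 4
u_1(E vs Q) = 1
max payoff 5 at {C}

P1 best: {C}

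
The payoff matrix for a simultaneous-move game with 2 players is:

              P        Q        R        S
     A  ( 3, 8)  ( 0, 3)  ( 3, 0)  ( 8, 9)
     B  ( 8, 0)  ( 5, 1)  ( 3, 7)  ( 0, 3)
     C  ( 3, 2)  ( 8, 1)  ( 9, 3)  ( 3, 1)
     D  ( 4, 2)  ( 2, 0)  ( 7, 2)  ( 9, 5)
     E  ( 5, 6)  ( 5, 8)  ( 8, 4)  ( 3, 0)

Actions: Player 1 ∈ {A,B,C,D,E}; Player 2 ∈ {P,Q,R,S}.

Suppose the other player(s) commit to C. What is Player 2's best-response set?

P2 best: {R}

u_2(P vs C) = 2
u_2(Q vs C) = 1
u_2(R vs C) = 3
u_2(S vs C) = 1
max payoff 3 at {R}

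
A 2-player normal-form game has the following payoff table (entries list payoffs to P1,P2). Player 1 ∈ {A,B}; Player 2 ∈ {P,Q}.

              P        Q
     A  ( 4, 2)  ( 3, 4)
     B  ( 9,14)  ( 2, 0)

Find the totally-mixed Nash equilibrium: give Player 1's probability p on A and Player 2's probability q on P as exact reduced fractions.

(p,q) = (7/8, 1/6)

P1 indiff ⇒ q·4+(1-q)·3 = q·9+(1-q)·2 ⇒ q(-5) = (1-q)(-1) ⇒ q = 1/6
P2 indiff ⇒ p·2+(1-p)·14 = p·4+(1-p)·0 ⇒ p(-2) = (1-p)(-14) ⇒ p = 7/8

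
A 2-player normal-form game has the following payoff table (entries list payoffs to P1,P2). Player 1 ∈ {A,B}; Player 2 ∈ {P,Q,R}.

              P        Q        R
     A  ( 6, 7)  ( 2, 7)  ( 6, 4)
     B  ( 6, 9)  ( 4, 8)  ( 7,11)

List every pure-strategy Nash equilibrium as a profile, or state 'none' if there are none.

(A,P): NE
(A,Q): not NE [P1→B gives 4>2]
(A,R): not NE [P1→B gives 7>6; P2→Q gives 7>4]
(B,P): not NE [P2→R gives 11>9]
(B,Q): not NE [P2→R gives 11>8]
(B,R): NE

PSNE = {(A,P), (B,R)}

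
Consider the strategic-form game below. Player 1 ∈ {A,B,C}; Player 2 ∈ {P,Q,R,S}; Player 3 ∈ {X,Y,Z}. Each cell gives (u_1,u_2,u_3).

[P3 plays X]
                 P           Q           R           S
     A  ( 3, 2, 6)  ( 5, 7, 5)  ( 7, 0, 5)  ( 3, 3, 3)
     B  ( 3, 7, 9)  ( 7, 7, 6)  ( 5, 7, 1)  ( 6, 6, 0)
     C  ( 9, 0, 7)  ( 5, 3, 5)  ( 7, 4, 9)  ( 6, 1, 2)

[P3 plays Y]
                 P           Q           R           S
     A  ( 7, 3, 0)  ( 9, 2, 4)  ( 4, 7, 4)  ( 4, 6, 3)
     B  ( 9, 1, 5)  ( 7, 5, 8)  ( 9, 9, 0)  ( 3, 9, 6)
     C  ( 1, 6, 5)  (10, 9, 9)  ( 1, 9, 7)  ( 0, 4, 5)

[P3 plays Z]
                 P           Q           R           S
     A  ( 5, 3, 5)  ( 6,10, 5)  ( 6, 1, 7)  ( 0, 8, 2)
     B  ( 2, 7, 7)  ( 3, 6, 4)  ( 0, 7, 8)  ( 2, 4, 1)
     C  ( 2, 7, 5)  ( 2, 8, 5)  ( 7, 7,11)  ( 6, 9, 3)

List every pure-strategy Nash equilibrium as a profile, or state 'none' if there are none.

PSNE = {(A,Q,Z), (C,Q,Y)}

(A,P,X): not NE [P1→C gives 9>3; P2→Q gives 7>2]
(A,P,Y): not NE [P1→B gives 9>7; P2→R gives 7>3; P3→X gives 6>0]
(A,P,Z): not NE [P2→Q gives 10>3; P3→X gives 6>5]
(A,Q,X): not NE [P1→B gives 7>5]
(A,Q,Y): not NE [P1→C gives 10>9; P2→R gives 7>2; P3→Z gives 5>4]
(A,Q,Z): NE
(A,R,X): not NE [P2→Q gives 7>0; P3→Z gives 7>5]
(A,R,Y): not NE [P1→B gives 9>4; P3→Z gives 7>4]
(A,R,Z): not NE [P1→C gives 7>6; P2→Q gives 10>1]
(A,S,X): not NE [P1→C gives 6>3; P2→Q gives 7>3]
(A,S,Y): not NE [P2→R gives 7>6]
(A,S,Z): not NE [P1→C gives 6>0; P2→Q gives 10>8; P3→Y gives 3>2]
(B,P,X): not NE [P1→C gives 9>3]
(B,P,Y): not NE [P2→S gives 9>1; P3→X gives 9>5]
(B,P,Z): not NE [P1→A gives 5>2; P3→X gives 9>7]
(B,Q,X): not NE [P3→Y gives 8>6]
(B,Q,Y): not NE [P1→C gives 10>7; P2→S gives 9>5]
(B,Q,Z): not NE [P1→A gives 6>3; P2→R gives 7>6; P3→Y gives 8>4]
(B,R,X): not NE [P1→C gives 7>5; P3→Z gives 8>1]
(B,R,Y): not NE [P3→Z gives 8>0]
(B,R,Z): not NE [P1→C gives 7>0]
(B,S,X): not NE [P2→R gives 7>6; P3→Y gives 6>0]
(B,S,Y): not NE [P1→A gives 4>3]
(B,S,Z): not NE [P1→C gives 6>2; P2→R gives 7>4; P3→Y gives 6>1]
(C,P,X): not NE [P2→R gives 4>0]
(C,P,Y): not NE [P1→B gives 9>1; P2→R gives 9>6; P3→X gives 7>5]
(C,P,Z): not NE [P1→A gives 5>2; P2→S gives 9>7; P3→X gives 7>5]
(C,Q,X): not NE [P1→B gives 7>5; P2→R gives 4>3; P3→Y gives 9>5]
(C,Q,Y): NE
(C,Q,Z): not NE [P1→A gives 6>2; P2→S gives 9>8; P3→Y gives 9>5]
(C,R,X): not NE [P3→Z gives 11>9]
(C,R,Y): not NE [P1→B gives 9>1; P3→Z gives 11>7]
(C,R,Z): not NE [P2→S gives 9>7]
(C,S,X): not NE [P2→R gives 4>1; P3→Y gives 5>2]
(C,S,Y): not NE [P1→A gives 4>0; P2→R gives 9>4]
(C,S,Z): not NE [P3→Y gives 5>3]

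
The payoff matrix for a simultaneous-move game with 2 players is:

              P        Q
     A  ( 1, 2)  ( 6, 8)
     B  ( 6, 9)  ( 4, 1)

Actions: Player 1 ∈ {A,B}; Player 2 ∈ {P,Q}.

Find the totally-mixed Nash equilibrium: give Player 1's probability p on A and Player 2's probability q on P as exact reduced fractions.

(p,q) = (4/7, 2/7)

P1 indiff ⇒ q·1+(1-q)·6 = q·6+(1-q)·4 ⇒ q(-5) = (1-q)(-2) ⇒ q = 2/7
P2 indiff ⇒ p·2+(1-p)·9 = p·8+(1-p)·1 ⇒ p(-6) = (1-p)(-8) ⇒ p = 4/7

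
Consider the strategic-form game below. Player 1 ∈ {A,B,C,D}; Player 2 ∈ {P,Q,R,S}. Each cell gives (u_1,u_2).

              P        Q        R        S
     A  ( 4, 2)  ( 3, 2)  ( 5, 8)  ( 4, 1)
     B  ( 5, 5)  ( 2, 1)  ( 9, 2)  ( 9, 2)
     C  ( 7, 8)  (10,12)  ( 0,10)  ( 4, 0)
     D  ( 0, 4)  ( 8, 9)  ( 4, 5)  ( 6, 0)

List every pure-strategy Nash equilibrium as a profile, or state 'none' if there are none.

(A,P): not NE [P1→C gives 7>4; P2→R gives 8>2]
(A,Q): not NE [P1→C gives 10>3; P2→R gives 8>2]
(A,R): not NE [P1→B gives 9>5]
(A,S): not NE [P1→B gives 9>4; P2→R gives 8>1]
(B,P): not NE [P1→C gives 7>5]
(B,Q): not NE [P1→C gives 10>2; P2→P gives 5>1]
(B,R): not NE [P2→P gives 5>2]
(B,S): not NE [P2→P gives 5>2]
(C,P): not NE [P2→Q gives 12>8]
(C,Q): NE
(C,R): not NE [P1→B gives 9>0; P2→Q gives 12>10]
(C,S): not NE [P1→B gives 9>4; P2→Q gives 12>0]
(D,P): not NE [P1→C gives 7>0; P2→Q gives 9>4]
(D,Q): not NE [P1→C gives 10>8]
(D,R): not NE [P1→B gives 9>4; P2→Q gives 9>5]
(D,S): not NE [P1→B gives 9>6; P2→Q gives 9>0]

Nash profiles: (C,Q)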